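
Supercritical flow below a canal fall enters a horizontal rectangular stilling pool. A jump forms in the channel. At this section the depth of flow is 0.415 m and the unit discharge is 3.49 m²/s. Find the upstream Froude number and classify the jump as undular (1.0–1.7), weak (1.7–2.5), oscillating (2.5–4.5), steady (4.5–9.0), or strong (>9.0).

Fr₁ = 4.17; oscillating jump

V₁ = q/y₁ = 3.49/0.415 = 8.41 m/s. Fr₁ = V₁/√(g·y₁) = 8.41/√(9.81×0.415) = 4.17.
Fr₁ = 4.17 lies in the oscillating range.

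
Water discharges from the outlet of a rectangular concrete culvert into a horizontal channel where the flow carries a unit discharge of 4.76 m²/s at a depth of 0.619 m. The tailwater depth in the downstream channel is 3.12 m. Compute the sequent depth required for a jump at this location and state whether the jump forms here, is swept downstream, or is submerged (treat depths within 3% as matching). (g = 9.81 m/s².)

V₁ = q/y₁ = 4.76/0.619 = 7.69 m/s. Fr₁ = V₁/√(g·y₁) = 7.69/√(9.81×0.619) = 3.12.
Bélanger equation: y₂/y₁ = ½[√(1 + 8Fr₁²) − 1] = ½[√78.90 − 1] = 3.94.
y₂ = 3.94 × 0.619 = 2.44 m.
Tailwater y_tw = 3.12 m: y_tw > y₂, so the jump is submerged.

y₂ = 2.44 m; the jump is submerged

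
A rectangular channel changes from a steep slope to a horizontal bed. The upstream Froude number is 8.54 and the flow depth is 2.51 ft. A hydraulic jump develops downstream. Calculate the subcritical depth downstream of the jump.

y₂ = 29.1 ft

Fr₁ = 8.54 (given).
Bélanger equation: y₂/y₁ = ½[√(1 + 8Fr₁²) − 1] = ½[√584.5 − 1] = 11.6.
y₂ = 11.6 × 2.51 = 29.1 ft.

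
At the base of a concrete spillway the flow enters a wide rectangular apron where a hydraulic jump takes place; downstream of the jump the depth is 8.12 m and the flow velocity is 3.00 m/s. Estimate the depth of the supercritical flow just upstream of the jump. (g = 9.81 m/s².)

Fr₂ = V₂/√(g·y₂) = 3.00/√(9.81×8.12) = 0.336.
Since the conjugate-depth ratio holds either way, y₁/y₂ = ½[√(1 + 8Fr₂²) − 1] = ½[√1.904 − 1] = 0.190.
y₁ = 0.190 × 8.12 = 1.54 m.

y₁ = 1.54 m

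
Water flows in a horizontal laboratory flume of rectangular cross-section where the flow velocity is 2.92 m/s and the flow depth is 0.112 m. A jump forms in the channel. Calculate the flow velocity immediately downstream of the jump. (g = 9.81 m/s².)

V₂ = 0.841 m/s

Fr₁ = V₁/√(g·y₁) = 2.92/√(9.81×0.112) = 2.79.
By Bélanger, y₂/y₁ = ½[√(1 + 8Fr₁²) − 1] = ½[√63.08 − 1] = 3.47.
y₂ = 3.47 × 0.112 = 0.389 m.
q = V₁·y₁ = 2.92 × 0.112 = 0.327 m²/s.
V₂ = q/y₂ = 0.327/0.389 = 0.841 m/s.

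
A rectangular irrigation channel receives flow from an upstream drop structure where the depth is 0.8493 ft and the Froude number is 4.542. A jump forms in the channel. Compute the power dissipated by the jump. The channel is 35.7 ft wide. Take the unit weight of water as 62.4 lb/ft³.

Fr₁ = 4.542 (given).
By Bélanger, y₂/y₁ = ½[√(1 + 8Fr₁²) − 1] = ½[√166.04 − 1] = 5.943.
y₂ = 5.943 × 0.8493 = 5.047 ft.
Head loss: ΔE = (y₂ − y₁)³/(4y₁y₂) = (5.047 − 0.8493)³/(4×0.8493×5.047) = 73.98/17.15 = 4.314 ft.
V₁ = Fr₁·√(g·y₁) = 4.542×√(32.2×0.8493) = 23.75 ft/s; q = V₁·y₁ = 20.17 ft²/s. Q = q·b = 20.17 × 35.7 = 720.2 cfs. P = γ·Q·ΔE/550 = 62.4 × 720.2 × 4.314 / 550 = 352.5 hp.

P = 352.5 hp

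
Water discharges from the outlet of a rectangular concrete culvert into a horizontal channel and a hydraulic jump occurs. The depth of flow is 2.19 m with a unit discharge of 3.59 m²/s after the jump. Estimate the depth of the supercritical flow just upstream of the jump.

y₁ = 0.454 m

V₂ = q/y₂ = 3.59/2.19 = 1.64 m/s; Fr₂ = V₂/√(g·y₂) = 0.354.
The Bélanger relation is symmetric: y₁/y₂ = ½[√(1 + 8Fr₂²) − 1] = ½[√2.001 − 1] = 0.207.
y₁ = 0.207 × 2.19 = 0.454 m.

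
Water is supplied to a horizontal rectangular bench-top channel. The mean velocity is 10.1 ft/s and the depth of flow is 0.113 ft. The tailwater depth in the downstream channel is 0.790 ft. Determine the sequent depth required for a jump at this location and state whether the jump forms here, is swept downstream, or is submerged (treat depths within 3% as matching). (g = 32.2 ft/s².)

Fr₁ = V₁/√(g·y₁) = 10.1/√(32.2×0.113) = 5.29.
By Bélanger, y₂/y₁ = ½[√(1 + 8Fr₁²) − 1] = ½[√225.3 − 1] = 7.00.
y₂ = 7.00 × 0.113 = 0.792 ft.
Tailwater y_tw = 0.790 ft: y_tw ≈ y₂, so the jump forms here.

y₂ = 0.792 ft; the jump forms here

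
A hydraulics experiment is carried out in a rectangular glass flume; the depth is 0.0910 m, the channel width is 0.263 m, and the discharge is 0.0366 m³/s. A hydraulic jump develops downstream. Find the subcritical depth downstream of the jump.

y₂ = 0.168 m

q = Q/b = 0.0366/0.263 = 0.139 m²/s; V₁ = q/y₁ = 1.53 m/s. Fr₁ = V₁/√(g·y₁) = 1.62.
By Bélanger, y₂/y₁ = ½[√(1 + 8Fr₁²) − 1] = ½[√21.96 − 1] = 1.84.
y₂ = 1.84 × 0.0910 = 0.168 m.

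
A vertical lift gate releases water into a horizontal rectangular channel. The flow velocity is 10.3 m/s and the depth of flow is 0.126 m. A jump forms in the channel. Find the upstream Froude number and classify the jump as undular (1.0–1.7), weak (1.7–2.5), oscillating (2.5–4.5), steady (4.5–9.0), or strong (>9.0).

Fr₁ = 9.26; strong jump

Fr₁ = V₁/√(g·y₁) = 10.3/√(9.81×0.126) = 9.26.
Fr₁ = 9.26 lies in the strong range.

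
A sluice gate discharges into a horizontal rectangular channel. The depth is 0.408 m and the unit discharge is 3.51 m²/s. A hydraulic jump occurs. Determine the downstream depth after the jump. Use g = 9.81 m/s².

V₁ = q/y₁ = 3.51/0.408 = 8.60 m/s. Fr₁ = V₁/√(g·y₁) = 8.60/√(9.81×0.408) = 4.30.
Bélanger equation: y₂/y₁ = ½[√(1 + 8Fr₁²) − 1] = ½[√148.9 − 1] = 5.60.
y₂ = 5.60 × 0.408 = 2.29 m.

y₂ = 2.29 m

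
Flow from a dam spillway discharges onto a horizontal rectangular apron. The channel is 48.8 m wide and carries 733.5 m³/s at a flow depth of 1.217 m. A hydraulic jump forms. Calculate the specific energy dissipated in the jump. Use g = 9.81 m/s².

q = Q/b = 733.5/48.8 = 15.03 m²/s; V₁ = q/y₁ = 12.35 m/s. Fr₁ = V₁/√(g·y₁) = 3.574.
From the momentum equation for a rectangular channel, y₂/y₁ = ½[√(1 + 8Fr₁²) − 1] = ½[√103.21 − 1] = 4.580.
y₂ = 4.580 × 1.217 = 5.574 m.
V₂ = q/y₂ = 15.03/5.574 = 2.697 m/s. E₁ = y₁ + V₁²/2g = 8.992 m; E₂ = y₂ + V₂²/2g = 5.944 m. ΔE = E₁ − E₂ = 3.047 m.

ΔE = 3.047 m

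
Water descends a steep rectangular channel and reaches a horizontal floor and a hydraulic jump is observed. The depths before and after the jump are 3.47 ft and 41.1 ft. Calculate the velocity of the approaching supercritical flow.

For a rectangular channel the momentum equation gives q² = ½·g·y₁·y₂·(y₁ + y₂) = ½×32.2×3.47×41.1×44.6 = 102339.
q = √102339 = 320 ft²/s.
V₁ = q/y₁ = 320/3.47 = 92.2 ft/s.

V₁ = 92.2 ft/s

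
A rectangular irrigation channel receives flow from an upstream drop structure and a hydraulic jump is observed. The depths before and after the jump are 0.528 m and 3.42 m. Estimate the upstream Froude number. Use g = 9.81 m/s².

Fr₁ = 4.92

For a rectangular channel the momentum equation gives q² = ½·g·y₁·y₂·(y₁ + y₂) = ½×9.81×0.528×3.42×3.95 = 35.0.
q = √35.0 = 5.91 m²/s.
V₁ = q/y₁ = 11.2 m/s; Fr₁ = V₁/√(g·y₁) = 4.92.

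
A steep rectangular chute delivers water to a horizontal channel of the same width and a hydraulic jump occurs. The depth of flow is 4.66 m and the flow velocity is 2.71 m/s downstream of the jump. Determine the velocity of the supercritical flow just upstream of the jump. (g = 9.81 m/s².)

Fr₂ = V₂/√(g·y₂) = 2.71/√(9.81×4.66) = 0.401.
Since the conjugate-depth ratio holds either way, y₁/y₂ = ½[√(1 + 8Fr₂²) − 1] = ½[√2.285 − 1] = 0.256.
y₁ = 0.256 × 4.66 = 1.19 m.
V₁ = q/y₁ = 12.6/1.19 = 10.6 m/s.

V₁ = 10.6 m/s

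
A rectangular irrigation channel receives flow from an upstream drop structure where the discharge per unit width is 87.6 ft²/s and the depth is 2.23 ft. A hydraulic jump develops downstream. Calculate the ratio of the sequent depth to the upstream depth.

V₁ = q/y₁ = 87.6/2.23 = 39.3 ft/s. Fr₁ = V₁/√(g·y₁) = 39.3/√(32.2×2.23) = 4.64.
Sequent-depth ratio: y₂/y₁ = ½[√(1 + 8Fr₁²) − 1] = ½[√172.9 − 1] = 6.07.

y₂/y₁ = 6.07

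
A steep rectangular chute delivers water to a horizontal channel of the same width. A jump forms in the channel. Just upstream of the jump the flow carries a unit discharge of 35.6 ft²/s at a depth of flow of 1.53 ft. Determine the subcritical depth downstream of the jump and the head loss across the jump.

y₂ = 6.45 ft; ΔE = 3.02 ft

V₁ = q/y₁ = 35.6/1.53 = 23.3 ft/s. Fr₁ = V₁/√(g·y₁) = 23.3/√(32.2×1.53) = 3.32.
Conjugate-depth relation: y₂/y₁ = ½[√(1 + 8Fr₁²) − 1] = ½[√88.91 − 1] = 4.21.
y₂ = 4.21 × 1.53 = 6.45 ft.
Head loss: ΔE = (y₂ − y₁)³/(4y₁y₂) = (6.45 − 1.53)³/(4×1.53×6.45) = 119/39.5 = 3.02 ft.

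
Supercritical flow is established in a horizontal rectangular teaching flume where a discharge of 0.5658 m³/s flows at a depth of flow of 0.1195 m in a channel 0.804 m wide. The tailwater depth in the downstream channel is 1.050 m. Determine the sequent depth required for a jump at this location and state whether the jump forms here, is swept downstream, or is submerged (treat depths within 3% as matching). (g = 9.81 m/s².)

q = Q/b = 0.5658/0.804 = 0.7037 m²/s; V₁ = q/y₁ = 5.889 m/s. Fr₁ = V₁/√(g·y₁) = 5.439.
Conjugate-depth relation: y₂/y₁ = ½[√(1 + 8Fr₁²) − 1] = ½[√237.66 − 1] = 7.208.
y₂ = 7.208 × 0.1195 = 0.8614 m.
Tailwater y_tw = 1.050 m: y_tw > y₂, so the jump is submerged.

y₂ = 0.8614 m; the jump is submerged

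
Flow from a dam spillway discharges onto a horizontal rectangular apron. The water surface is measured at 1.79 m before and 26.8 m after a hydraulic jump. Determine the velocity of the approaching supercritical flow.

V₁ = 45.8 m/s

For a rectangular channel the momentum equation gives q² = ½·g·y₁·y₂·(y₁ + y₂) = ½×9.81×1.79×26.8×28.6 = 6727.
q = √6727 = 82.0 m²/s.
V₁ = q/y₁ = 82.0/1.79 = 45.8 m/s.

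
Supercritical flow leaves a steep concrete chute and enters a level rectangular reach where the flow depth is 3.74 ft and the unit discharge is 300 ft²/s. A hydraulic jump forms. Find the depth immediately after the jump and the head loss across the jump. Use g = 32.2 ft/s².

y₂ = 36.8 ft; ΔE = 65.8 ft

V₁ = q/y₁ = 300/3.74 = 80.2 ft/s. Fr₁ = V₁/√(g·y₁) = 80.2/√(32.2×3.74) = 7.31.
By Bélanger, y₂/y₁ = ½[√(1 + 8Fr₁²) − 1] = ½[√428.4 − 1] = 9.85.
y₂ = 9.85 × 3.74 = 36.8 ft.
Head loss: ΔE = (y₂ − y₁)³/(4y₁y₂) = (36.8 − 3.74)³/(4×3.74×36.8) = 36252/551 = 65.8 ft.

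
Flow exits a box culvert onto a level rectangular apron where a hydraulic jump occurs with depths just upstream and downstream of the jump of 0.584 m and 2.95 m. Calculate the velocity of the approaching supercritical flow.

V₁ = 9.36 m/s

For a rectangular channel the momentum equation gives q² = ½·g·y₁·y₂·(y₁ + y₂) = ½×9.81×0.584×2.95×3.53 = 29.9.
q = √29.9 = 5.46 m²/s.
V₁ = q/y₁ = 5.46/0.584 = 9.36 m/s.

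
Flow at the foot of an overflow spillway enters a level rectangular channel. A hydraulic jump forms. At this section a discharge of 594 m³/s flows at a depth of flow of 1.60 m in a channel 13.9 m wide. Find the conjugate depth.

y₂ = 14.5 m

q = Q/b = 594/13.9 = 42.7 m²/s; V₁ = q/y₁ = 26.7 m/s. Fr₁ = V₁/√(g·y₁) = 6.74.
By Bélanger, y₂/y₁ = ½[√(1 + 8Fr₁²) − 1] = ½[√364.6 − 1] = 9.05.
y₂ = 9.05 × 1.60 = 14.5 m.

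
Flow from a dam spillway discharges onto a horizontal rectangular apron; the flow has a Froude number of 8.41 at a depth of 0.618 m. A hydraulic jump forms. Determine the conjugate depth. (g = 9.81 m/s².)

y₂ = 7.05 m

Fr₁ = 8.41 (given).
Bélanger equation: y₂/y₁ = ½[√(1 + 8Fr₁²) − 1] = ½[√566.8 − 1] = 11.4.
y₂ = 11.4 × 0.618 = 7.05 m.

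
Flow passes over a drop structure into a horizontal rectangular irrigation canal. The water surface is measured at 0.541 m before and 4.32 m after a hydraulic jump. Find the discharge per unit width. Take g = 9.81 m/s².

q = 7.46 m²/s

For a rectangular channel the momentum equation gives q² = ½·g·y₁·y₂·(y₁ + y₂) = ½×9.81×0.541×4.32×4.86 = 55.7.
q = √55.7 = 7.46 m²/s.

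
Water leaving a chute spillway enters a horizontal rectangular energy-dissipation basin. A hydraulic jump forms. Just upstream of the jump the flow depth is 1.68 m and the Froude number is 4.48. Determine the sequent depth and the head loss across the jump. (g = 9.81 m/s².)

y₂ = 9.84 m; ΔE = 8.21 m

Fr₁ = 4.48 (given).
Sequent-depth ratio: y₂/y₁ = ½[√(1 + 8Fr₁²) − 1] = ½[√161.6 − 1] = 5.86.
y₂ = 5.86 × 1.68 = 9.84 m.
Head loss: ΔE = (y₂ − y₁)³/(4y₁y₂) = (9.84 − 1.68)³/(4×1.68×9.84) = 543/66.1 = 8.21 m.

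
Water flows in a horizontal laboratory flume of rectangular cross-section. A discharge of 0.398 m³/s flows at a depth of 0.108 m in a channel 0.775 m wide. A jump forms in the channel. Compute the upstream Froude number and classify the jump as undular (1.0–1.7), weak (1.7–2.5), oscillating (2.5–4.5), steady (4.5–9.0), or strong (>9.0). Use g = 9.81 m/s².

Fr₁ = 4.62; steady jump

q = Q/b = 0.398/0.775 = 0.514 m²/s; V₁ = q/y₁ = 4.76 m/s. Fr₁ = V₁/√(g·y₁) = 4.62.
Fr₁ = 4.62 lies in the steady range.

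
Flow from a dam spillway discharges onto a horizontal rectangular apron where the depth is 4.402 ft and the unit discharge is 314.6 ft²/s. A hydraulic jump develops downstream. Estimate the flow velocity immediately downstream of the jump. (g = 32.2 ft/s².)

V₁ = q/y₁ = 314.6/4.402 = 71.47 ft/s. Fr₁ = V₁/√(g·y₁) = 71.47/√(32.2×4.402) = 6.003.
Bélanger equation: y₂/y₁ = ½[√(1 + 8Fr₁²) − 1] = ½[√289.27 − 1] = 8.004.
y₂ = 8.004 × 4.402 = 35.23 ft.
V₂ = q/y₂ = 314.6/35.23 = 8.929 ft/s.

V₂ = 8.929 ft/s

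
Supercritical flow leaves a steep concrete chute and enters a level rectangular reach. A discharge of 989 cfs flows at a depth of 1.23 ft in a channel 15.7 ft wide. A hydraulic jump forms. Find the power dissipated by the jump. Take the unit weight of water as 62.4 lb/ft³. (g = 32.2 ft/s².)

P = 3150 hp

q = Q/b = 989/15.7 = 63.0 ft²/s; V₁ = q/y₁ = 51.2 ft/s. Fr₁ = V₁/√(g·y₁) = 8.14.
Sequent-depth ratio: y₂/y₁ = ½[√(1 + 8Fr₁²) − 1] = ½[√530.8 − 1] = 11.0.
y₂ = 11.0 × 1.23 = 13.6 ft.
Head loss: ΔE = (y₂ − y₁)³/(4y₁y₂) = (13.6 − 1.23)³/(4×1.23×13.6) = 1872/66.7 = 28.1 ft.
P = γ·Q·ΔE/550 = 62.4 × 989 × 28.1 / 550 = 3150 hp.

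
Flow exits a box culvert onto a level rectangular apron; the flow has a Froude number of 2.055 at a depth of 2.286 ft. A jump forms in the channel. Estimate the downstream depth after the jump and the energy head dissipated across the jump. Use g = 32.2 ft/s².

y₂ = 5.598 ft; ΔE = 0.7098 ft

Fr₁ = 2.055 (given).
Sequent-depth ratio: y₂/y₁ = ½[√(1 + 8Fr₁²) − 1] = ½[√34.784 − 1] = 2.449.
y₂ = 2.449 × 2.286 = 5.598 ft.
Head loss: ΔE = (y₂ − y₁)³/(4y₁y₂) = (5.598 − 2.286)³/(4×2.286×5.598) = 36.34/51.19 = 0.7098 ft.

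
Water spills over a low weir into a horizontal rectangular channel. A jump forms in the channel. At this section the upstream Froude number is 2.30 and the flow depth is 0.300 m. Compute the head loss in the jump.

Fr₁ = 2.30 (given).
Sequent-depth ratio: y₂/y₁ = ½[√(1 + 8Fr₁²) − 1] = ½[√43.32 − 1] = 2.79.
y₂ = 2.79 × 0.300 = 0.837 m.
V₁ = Fr₁·√(g·y₁) = 2.30×√(9.81×0.300) = 3.95 m/s; q = V₁·y₁ = 1.18 m²/s. V₂ = q/y₂ = 1.18/0.837 = 1.41 m/s. E₁ = y₁ + V₁²/2g = 1.09 m; E₂ = y₂ + V₂²/2g = 0.939 m. ΔE = E₁ − E₂ = 0.154 m.

ΔE = 0.154 m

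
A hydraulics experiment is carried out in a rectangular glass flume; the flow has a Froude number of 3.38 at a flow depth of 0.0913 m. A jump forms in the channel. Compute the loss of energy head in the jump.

ΔE = 0.192 m

Fr₁ = 3.38 (given).
Sequent-depth ratio: y₂/y₁ = ½[√(1 + 8Fr₁²) − 1] = ½[√92.40 − 1] = 4.31.
y₂ = 4.31 × 0.0913 = 0.393 m.
V₁ = Fr₁·√(g·y₁) = 3.38×√(9.81×0.0913) = 3.20 m/s; q = V₁·y₁ = 0.292 m²/s. V₂ = q/y₂ = 0.292/0.393 = 0.743 m/s. E₁ = y₁ + V₁²/2g = 0.613 m; E₂ = y₂ + V₂²/2g = 0.421 m. ΔE = E₁ − E₂ = 0.192 m.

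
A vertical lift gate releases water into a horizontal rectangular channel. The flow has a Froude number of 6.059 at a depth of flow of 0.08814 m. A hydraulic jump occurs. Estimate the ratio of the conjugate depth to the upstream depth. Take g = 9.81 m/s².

y₂/y₁ = 8.083

Fr₁ = 6.059 (given).
Conjugate-depth relation: y₂/y₁ = ½[√(1 + 8Fr₁²) − 1] = ½[√294.69 − 1] = 8.083.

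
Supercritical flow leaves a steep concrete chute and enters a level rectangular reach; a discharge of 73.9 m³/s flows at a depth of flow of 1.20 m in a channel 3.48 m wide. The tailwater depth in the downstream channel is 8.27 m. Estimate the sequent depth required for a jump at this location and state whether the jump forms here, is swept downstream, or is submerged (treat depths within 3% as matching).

y₂ = 8.17 m; the jump forms here

q = Q/b = 73.9/3.48 = 21.2 m²/s; V₁ = q/y₁ = 17.7 m/s. Fr₁ = V₁/√(g·y₁) = 5.16.
Bélanger equation: y₂/y₁ = ½[√(1 + 8Fr₁²) − 1] = ½[√213.8 − 1] = 6.81.
y₂ = 6.81 × 1.20 = 8.17 m.
Tailwater y_tw = 8.27 m: y_tw ≈ y₂, so the jump forms here.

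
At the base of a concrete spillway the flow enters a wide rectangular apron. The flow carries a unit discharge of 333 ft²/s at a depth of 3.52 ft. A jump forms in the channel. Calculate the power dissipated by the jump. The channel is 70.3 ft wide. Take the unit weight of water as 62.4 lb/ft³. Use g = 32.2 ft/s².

P = 263010 hp

V₁ = q/y₁ = 333/3.52 = 94.6 ft/s. Fr₁ = V₁/√(g·y₁) = 94.6/√(32.2×3.52) = 8.89.
By Bélanger, y₂/y₁ = ½[√(1 + 8Fr₁²) − 1] = ½[√632.7 − 1] = 12.1.
y₂ = 12.1 × 3.52 = 42.5 ft.
Head loss: ΔE = (y₂ − y₁)³/(4y₁y₂) = (42.5 − 3.52)³/(4×3.52×42.5) = 59271/599 = 99.0 ft.
Q = q·b = 333 × 70.3 = 23410 cfs. P = γ·Q·ΔE/550 = 62.4 × 23410 × 99.0 / 550 = 263010 hp.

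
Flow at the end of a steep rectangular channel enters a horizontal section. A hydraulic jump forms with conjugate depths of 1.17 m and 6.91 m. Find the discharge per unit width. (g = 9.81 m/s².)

For a rectangular channel the momentum equation gives q² = ½·g·y₁·y₂·(y₁ + y₂) = ½×9.81×1.17×6.91×8.08 = 320.
q = √320 = 17.9 m²/s.

q = 17.9 m²/s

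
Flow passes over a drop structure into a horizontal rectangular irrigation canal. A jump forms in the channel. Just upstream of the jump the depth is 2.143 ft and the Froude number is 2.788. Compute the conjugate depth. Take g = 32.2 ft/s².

Fr₁ = 2.788 (given).
By Bélanger, y₂/y₁ = ½[√(1 + 8Fr₁²) − 1] = ½[√63.184 − 1] = 3.474.
y₂ = 3.474 × 2.143 = 7.446 ft.

y₂ = 7.446 ft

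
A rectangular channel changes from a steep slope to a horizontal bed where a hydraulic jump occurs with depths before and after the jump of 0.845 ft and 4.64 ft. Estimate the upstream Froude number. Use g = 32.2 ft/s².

For a rectangular channel the momentum equation gives q² = ½·g·y₁·y₂·(y₁ + y₂) = ½×32.2×0.845×4.64×5.48 = 346.
q = √346 = 18.6 ft²/s.
V₁ = q/y₁ = 22.0 ft/s; Fr₁ = V₁/√(g·y₁) = 4.22.

Fr₁ = 4.22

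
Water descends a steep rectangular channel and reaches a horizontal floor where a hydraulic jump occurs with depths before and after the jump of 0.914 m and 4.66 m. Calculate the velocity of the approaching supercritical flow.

For a rectangular channel the momentum equation gives q² = ½·g·y₁·y₂·(y₁ + y₂) = ½×9.81×0.914×4.66×5.57 = 116.
q = √116 = 10.8 m²/s.
V₁ = q/y₁ = 10.8/0.914 = 11.8 m/s.

V₁ = 11.8 m/s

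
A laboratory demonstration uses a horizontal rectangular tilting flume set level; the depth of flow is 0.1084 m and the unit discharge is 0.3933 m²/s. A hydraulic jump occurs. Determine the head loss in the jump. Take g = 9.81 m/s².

V₁ = q/y₁ = 0.3933/0.1084 = 3.628 m/s. Fr₁ = V₁/√(g·y₁) = 3.628/√(9.81×0.1084) = 3.518.
Bélanger equation: y₂/y₁ = ½[√(1 + 8Fr₁²) − 1] = ½[√100.03 − 1] = 4.501.
y₂ = 4.501 × 0.1084 = 0.4879 m.
V₂ = q/y₂ = 0.3933/0.4879 = 0.8061 m/s. E₁ = y₁ + V₁²/2g = 0.7794 m; E₂ = y₂ + V₂²/2g = 0.5210 m. ΔE = E₁ − E₂ = 0.2583 m.

ΔE = 0.2583 m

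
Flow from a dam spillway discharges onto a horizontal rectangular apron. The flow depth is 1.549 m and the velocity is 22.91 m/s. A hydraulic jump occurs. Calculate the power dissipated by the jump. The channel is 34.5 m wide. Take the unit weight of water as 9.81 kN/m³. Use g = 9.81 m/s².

P = 189055 kW

Fr₁ = V₁/√(g·y₁) = 22.91/√(9.81×1.549) = 5.877.
Sequent-depth ratio: y₂/y₁ = ½[√(1 + 8Fr₁²) − 1] = ½[√277.32 − 1] = 7.827.
y₂ = 7.827 × 1.549 = 12.12 m.
q = V₁·y₁ = 22.91 × 1.549 = 35.49 m²/s. V₂ = q/y₂ = 35.49/12.12 = 2.927 m/s. E₁ = y₁ + V₁²/2g = 28.30 m; E₂ = y₂ + V₂²/2g = 12.56 m. ΔE = E₁ − E₂ = 15.74 m.
Q = q·b = 35.49 × 34.5 = 1224 m³/s. P = γ·Q·ΔE = 9.81 × 1224 × 15.74 = 189055 kW.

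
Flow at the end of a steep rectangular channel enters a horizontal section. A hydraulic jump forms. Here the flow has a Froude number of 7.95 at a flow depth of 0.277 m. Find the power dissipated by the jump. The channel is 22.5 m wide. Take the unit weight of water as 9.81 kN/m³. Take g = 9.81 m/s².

Fr₁ = 7.95 (given).
Bélanger equation: y₂/y₁ = ½[√(1 + 8Fr₁²) − 1] = ½[√506.6 − 1] = 10.8.
y₂ = 10.8 × 0.277 = 2.98 m.
V₁ = Fr₁·√(g·y₁) = 7.95×√(9.81×0.277) = 13.1 m/s; q = V₁·y₁ = 3.63 m²/s. V₂ = q/y₂ = 3.63/2.98 = 1.22 m/s. E₁ = y₁ + V₁²/2g = 9.03 m; E₂ = y₂ + V₂²/2g = 3.05 m. ΔE = E₁ − E₂ = 5.98 m.
Q = q·b = 3.63 × 22.5 = 81.7 m³/s. P = γ·Q·ΔE = 9.81 × 81.7 × 5.98 = 4788 kW.

P = 4788 kW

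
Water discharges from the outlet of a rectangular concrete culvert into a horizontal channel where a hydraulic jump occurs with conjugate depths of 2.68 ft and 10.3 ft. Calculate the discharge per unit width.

q = 76.0 ft²/s

For a rectangular channel the momentum equation gives q² = ½·g·y₁·y₂·(y₁ + y₂) = ½×32.2×2.68×10.3×13.0 = 5769.
q = √5769 = 76.0 ft²/s.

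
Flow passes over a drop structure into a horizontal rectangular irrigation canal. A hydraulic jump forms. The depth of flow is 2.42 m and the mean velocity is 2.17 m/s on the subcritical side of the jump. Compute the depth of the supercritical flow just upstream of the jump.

y₁ = 0.736 m

Fr₂ = V₂/√(g·y₂) = 2.17/√(9.81×2.42) = 0.445.
The Bélanger relation is symmetric: y₁/y₂ = ½[√(1 + 8Fr₂²) − 1] = ½[√2.587 − 1] = 0.304.
y₁ = 0.304 × 2.42 = 0.736 m.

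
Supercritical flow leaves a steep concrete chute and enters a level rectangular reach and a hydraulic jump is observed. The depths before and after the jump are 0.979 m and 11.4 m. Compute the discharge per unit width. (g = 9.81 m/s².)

q = 26.0 m²/s

For a rectangular channel the momentum equation gives q² = ½·g·y₁·y₂·(y₁ + y₂) = ½×9.81×0.979×11.4×12.4 = 678.
q = √678 = 26.0 m²/s.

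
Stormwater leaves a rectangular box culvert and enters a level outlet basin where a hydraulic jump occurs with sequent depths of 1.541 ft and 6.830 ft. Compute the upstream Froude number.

Fr₁ = 3.470

For a rectangular channel the momentum equation gives q² = ½·g·y₁·y₂·(y₁ + y₂) = ½×32.2×1.541×6.830×8.371 = 1418.
q = √1418 = 37.66 ft²/s.
V₁ = q/y₁ = 24.44 ft/s; Fr₁ = V₁/√(g·y₁) = 3.470.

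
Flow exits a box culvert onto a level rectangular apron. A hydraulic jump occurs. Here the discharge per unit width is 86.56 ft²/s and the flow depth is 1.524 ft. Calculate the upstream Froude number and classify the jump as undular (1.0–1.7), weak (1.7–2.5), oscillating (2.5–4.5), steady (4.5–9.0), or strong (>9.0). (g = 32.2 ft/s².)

Fr₁ = 8.108; steady jump

V₁ = q/y₁ = 86.56/1.524 = 56.80 ft/s. Fr₁ = V₁/√(g·y₁) = 56.80/√(32.2×1.524) = 8.108.
Fr₁ = 8.108 lies in the steady range.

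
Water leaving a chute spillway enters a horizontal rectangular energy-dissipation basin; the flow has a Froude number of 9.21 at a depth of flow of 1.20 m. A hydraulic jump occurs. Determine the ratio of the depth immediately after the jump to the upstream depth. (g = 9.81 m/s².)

Fr₁ = 9.21 (given).
Sequent-depth ratio: y₂/y₁ = ½[√(1 + 8Fr₁²) − 1] = ½[√679.6 − 1] = 12.5.

y₂/y₁ = 12.5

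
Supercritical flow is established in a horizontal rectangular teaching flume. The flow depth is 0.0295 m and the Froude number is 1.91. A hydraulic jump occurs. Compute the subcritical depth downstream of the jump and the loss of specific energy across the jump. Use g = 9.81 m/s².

y₂ = 0.0663 m; ΔE = 0.00636 m

Fr₁ = 1.91 (given).
Sequent-depth ratio: y₂/y₁ = ½[√(1 + 8Fr₁²) − 1] = ½[√30.18 − 1] = 2.25.
y₂ = 2.25 × 0.0295 = 0.0663 m.
Head loss: ΔE = (y₂ − y₁)³/(4y₁y₂) = (0.0663 − 0.0295)³/(4×0.0295×0.0663) = 0.0000498/0.00782 = 0.00636 m.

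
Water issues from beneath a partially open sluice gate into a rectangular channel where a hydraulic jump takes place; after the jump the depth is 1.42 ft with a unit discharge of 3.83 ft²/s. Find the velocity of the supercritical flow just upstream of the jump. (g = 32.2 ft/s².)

V₁ = 10.6 ft/s

V₂ = q/y₂ = 3.83/1.42 = 2.70 ft/s; Fr₂ = V₂/√(g·y₂) = 0.399.
The Bélanger relation is symmetric: y₁/y₂ = ½[√(1 + 8Fr₂²) − 1] = ½[√2.273 − 1] = 0.254.
y₁ = 0.254 × 1.42 = 0.360 ft.
V₁ = q/y₁ = 3.83/0.360 = 10.6 ft/s.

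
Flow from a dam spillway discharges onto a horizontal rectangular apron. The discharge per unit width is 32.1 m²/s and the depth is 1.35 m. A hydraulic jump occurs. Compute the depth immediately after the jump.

V₁ = q/y₁ = 32.1/1.35 = 23.8 m/s. Fr₁ = V₁/√(g·y₁) = 23.8/√(9.81×1.35) = 6.53.
By Bélanger, y₂/y₁ = ½[√(1 + 8Fr₁²) − 1] = ½[√342.5 − 1] = 8.75.
y₂ = 8.75 × 1.35 = 11.8 m.

y₂ = 11.8 m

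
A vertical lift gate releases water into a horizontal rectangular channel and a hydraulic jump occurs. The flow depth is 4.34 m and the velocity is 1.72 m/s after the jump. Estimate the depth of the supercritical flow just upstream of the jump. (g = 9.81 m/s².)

Fr₂ = V₂/√(g·y₂) = 1.72/√(9.81×4.34) = 0.264.
Applying the sequent-depth relation in reverse, y₁/y₂ = ½[√(1 + 8Fr₂²) − 1] = ½[√1.556 − 1] = 0.124.
y₁ = 0.124 × 4.34 = 0.537 m.

y₁ = 0.537 m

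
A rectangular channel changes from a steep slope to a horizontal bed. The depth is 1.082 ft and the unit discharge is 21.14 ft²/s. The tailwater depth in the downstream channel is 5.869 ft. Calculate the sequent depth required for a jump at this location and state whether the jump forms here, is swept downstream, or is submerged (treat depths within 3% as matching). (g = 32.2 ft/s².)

V₁ = q/y₁ = 21.14/1.082 = 19.54 ft/s. Fr₁ = V₁/√(g·y₁) = 19.54/√(32.2×1.082) = 3.310.
By Bélanger, y₂/y₁ = ½[√(1 + 8Fr₁²) − 1] = ½[√88.652 − 1] = 4.208.
y₂ = 4.208 × 1.082 = 4.553 ft.
Tailwater y_tw = 5.869 ft: y_tw > y₂, so the jump is submerged.

y₂ = 4.553 ft; the jump is submerged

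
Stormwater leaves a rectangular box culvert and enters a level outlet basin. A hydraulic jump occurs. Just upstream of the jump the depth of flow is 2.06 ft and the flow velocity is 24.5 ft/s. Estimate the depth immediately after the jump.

Fr₁ = V₁/√(g·y₁) = 24.5/√(32.2×2.06) = 3.01.
Bélanger equation: y₂/y₁ = ½[√(1 + 8Fr₁²) − 1] = ½[√73.39 − 1] = 3.78.
y₂ = 3.78 × 2.06 = 7.79 ft.

y₂ = 7.79 ft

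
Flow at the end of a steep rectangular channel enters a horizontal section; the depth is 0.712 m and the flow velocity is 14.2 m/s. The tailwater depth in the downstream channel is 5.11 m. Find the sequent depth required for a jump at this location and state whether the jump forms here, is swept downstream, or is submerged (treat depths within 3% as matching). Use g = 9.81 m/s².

Fr₁ = V₁/√(g·y₁) = 14.2/√(9.81×0.712) = 5.37.
Bélanger equation: y₂/y₁ = ½[√(1 + 8Fr₁²) − 1] = ½[√231.9 − 1] = 7.11.
y₂ = 7.11 × 0.712 = 5.07 m.
Tailwater y_tw = 5.11 m: y_tw ≈ y₂, so the jump forms here.

y₂ = 5.07 m; the jump forms here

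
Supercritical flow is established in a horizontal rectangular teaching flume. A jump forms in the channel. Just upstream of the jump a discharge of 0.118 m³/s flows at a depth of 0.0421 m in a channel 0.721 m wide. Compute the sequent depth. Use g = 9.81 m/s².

y₂ = 0.340 m

q = Q/b = 0.118/0.721 = 0.164 m²/s; V₁ = q/y₁ = 3.89 m/s. Fr₁ = V₁/√(g·y₁) = 6.05.
Conjugate-depth relation: y₂/y₁ = ½[√(1 + 8Fr₁²) − 1] = ½[√293.7 − 1] = 8.07.
y₂ = 8.07 × 0.0421 = 0.340 m.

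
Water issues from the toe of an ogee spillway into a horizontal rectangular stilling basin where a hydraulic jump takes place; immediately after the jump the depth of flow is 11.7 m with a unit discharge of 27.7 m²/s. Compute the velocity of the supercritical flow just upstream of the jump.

V₂ = q/y₂ = 27.7/11.7 = 2.37 m/s; Fr₂ = V₂/√(g·y₂) = 0.221.
From the momentum equation (using Fr₂), y₁/y₂ = ½[√(1 + 8Fr₂²) − 1] = ½[√1.391 − 1] = 0.0896.
y₁ = 0.0896 × 11.7 = 1.05 m.
V₁ = q/y₁ = 27.7/1.05 = 26.4 m/s.

V₁ = 26.4 m/s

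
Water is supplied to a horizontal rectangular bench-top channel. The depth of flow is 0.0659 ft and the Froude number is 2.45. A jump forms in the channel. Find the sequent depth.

Fr₁ = 2.45 (given).
Bélanger equation: y₂/y₁ = ½[√(1 + 8Fr₁²) − 1] = ½[√49.02 − 1] = 3.00.
y₂ = 3.00 × 0.0659 = 0.198 ft.

y₂ = 0.198 ft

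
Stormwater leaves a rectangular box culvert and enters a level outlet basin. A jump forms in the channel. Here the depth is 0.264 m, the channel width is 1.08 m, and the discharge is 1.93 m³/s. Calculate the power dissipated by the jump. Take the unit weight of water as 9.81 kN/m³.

q = Q/b = 1.93/1.08 = 1.79 m²/s; V₁ = q/y₁ = 6.77 m/s. Fr₁ = V₁/√(g·y₁) = 4.21.
Bélanger equation: y₂/y₁ = ½[√(1 + 8Fr₁²) − 1] = ½[√142.5 − 1] = 5.47.
y₂ = 5.47 × 0.264 = 1.44 m.
V₂ = q/y₂ = 1.79/1.44 = 1.24 m/s. E₁ = y₁ + V₁²/2g = 2.60 m; E₂ = y₂ + V₂²/2g = 1.52 m. ΔE = E₁ − E₂ = 1.08 m.
P = γ·Q·ΔE = 9.81 × 1.93 × 1.08 = 20.4 kW.

P = 20.4 kW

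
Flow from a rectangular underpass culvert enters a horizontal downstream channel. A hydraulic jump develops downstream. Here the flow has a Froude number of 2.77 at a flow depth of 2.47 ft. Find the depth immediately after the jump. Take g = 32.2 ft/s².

y₂ = 8.52 ft

Fr₁ = 2.77 (given).
Bélanger equation: y₂/y₁ = ½[√(1 + 8Fr₁²) − 1] = ½[√62.38 − 1] = 3.45.
y₂ = 3.45 × 2.47 = 8.52 ft.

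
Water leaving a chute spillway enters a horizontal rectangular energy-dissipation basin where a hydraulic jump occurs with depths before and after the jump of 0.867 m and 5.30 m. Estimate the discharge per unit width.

For a rectangular channel the momentum equation gives q² = ½·g·y₁·y₂·(y₁ + y₂) = ½×9.81×0.867×5.30×6.17 = 139.
q = √139 = 11.8 m²/s.

q = 11.8 m²/s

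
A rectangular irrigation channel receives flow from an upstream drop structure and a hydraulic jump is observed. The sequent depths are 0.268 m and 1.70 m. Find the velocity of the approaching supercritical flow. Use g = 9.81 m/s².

For a rectangular channel the momentum equation gives q² = ½·g·y₁·y₂·(y₁ + y₂) = ½×9.81×0.268×1.70×1.97 = 4.40.
q = √4.40 = 2.10 m²/s.
V₁ = q/y₁ = 2.10/0.268 = 7.83 m/s.

V₁ = 7.83 m/s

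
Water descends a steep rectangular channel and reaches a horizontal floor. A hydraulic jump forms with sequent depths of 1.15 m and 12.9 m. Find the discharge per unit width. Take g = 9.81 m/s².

For a rectangular channel the momentum equation gives q² = ½·g·y₁·y₂·(y₁ + y₂) = ½×9.81×1.15×12.9×14.1 = 1022.
q = √1022 = 32.0 m²/s.

q = 32.0 m²/s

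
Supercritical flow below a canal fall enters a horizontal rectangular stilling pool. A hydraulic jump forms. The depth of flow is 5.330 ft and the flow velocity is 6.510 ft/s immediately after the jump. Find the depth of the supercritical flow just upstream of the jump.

y₁ = 1.932 ft

Fr₂ = V₂/√(g·y₂) = 6.510/√(32.2×5.330) = 0.4969.
Since the conjugate-depth ratio holds either way, y₁/y₂ = ½[√(1 + 8Fr₂²) − 1] = ½[√2.9755 − 1] = 0.3625.
y₁ = 0.3625 × 5.330 = 1.932 ft.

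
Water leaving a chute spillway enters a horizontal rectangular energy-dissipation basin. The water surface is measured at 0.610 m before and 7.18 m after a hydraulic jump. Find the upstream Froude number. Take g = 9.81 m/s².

For a rectangular channel the momentum equation gives q² = ½·g·y₁·y₂·(y₁ + y₂) = ½×9.81×0.610×7.18×7.79 = 167.
q = √167 = 12.9 m²/s.
V₁ = q/y₁ = 21.2 m/s; Fr₁ = V₁/√(g·y₁) = 8.67.

Fr₁ = 8.67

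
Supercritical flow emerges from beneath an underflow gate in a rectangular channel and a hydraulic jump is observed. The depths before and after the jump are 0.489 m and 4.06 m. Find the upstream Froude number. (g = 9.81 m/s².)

For a rectangular channel the momentum equation gives q² = ½·g·y₁·y₂·(y₁ + y₂) = ½×9.81×0.489×4.06×4.55 = 44.3.
q = √44.3 = 6.66 m²/s.
V₁ = q/y₁ = 13.6 m/s; Fr₁ = V₁/√(g·y₁) = 6.21.

Fr₁ = 6.21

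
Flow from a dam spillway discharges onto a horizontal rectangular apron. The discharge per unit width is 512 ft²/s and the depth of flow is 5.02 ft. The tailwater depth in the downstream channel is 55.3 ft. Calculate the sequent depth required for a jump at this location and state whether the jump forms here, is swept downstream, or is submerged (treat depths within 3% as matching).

y₂ = 54.5 ft; the jump forms here

V₁ = q/y₁ = 512/5.02 = 102 ft/s. Fr₁ = V₁/√(g·y₁) = 102/√(32.2×5.02) = 8.02.
Conjugate-depth relation: y₂/y₁ = ½[√(1 + 8Fr₁²) − 1] = ½[√515.8 − 1] = 10.9.
y₂ = 10.9 × 5.02 = 54.5 ft.
Tailwater y_tw = 55.3 ft: y_tw ≈ y₂, so the jump forms here.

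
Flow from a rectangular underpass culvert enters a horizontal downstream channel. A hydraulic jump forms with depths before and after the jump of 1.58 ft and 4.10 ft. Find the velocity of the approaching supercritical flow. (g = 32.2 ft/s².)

For a rectangular channel the momentum equation gives q² = ½·g·y₁·y₂·(y₁ + y₂) = ½×32.2×1.58×4.10×5.68 = 592.
q = √592 = 24.3 ft²/s.
V₁ = q/y₁ = 24.3/1.58 = 15.4 ft/s.

V₁ = 15.4 ft/s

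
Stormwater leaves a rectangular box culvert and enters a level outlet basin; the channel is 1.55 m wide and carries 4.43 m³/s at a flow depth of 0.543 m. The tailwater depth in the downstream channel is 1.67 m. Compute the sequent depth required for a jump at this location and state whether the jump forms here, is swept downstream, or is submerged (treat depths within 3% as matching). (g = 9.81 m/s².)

q = Q/b = 4.43/1.55 = 2.86 m²/s; V₁ = q/y₁ = 5.26 m/s. Fr₁ = V₁/√(g·y₁) = 2.28.
By Bélanger, y₂/y₁ = ½[√(1 + 8Fr₁²) − 1] = ½[√42.61 − 1] = 2.76.
y₂ = 2.76 × 0.543 = 1.50 m.
Tailwater y_tw = 1.67 m: y_tw > y₂, so the jump is submerged.

y₂ = 1.50 m; the jump is submerged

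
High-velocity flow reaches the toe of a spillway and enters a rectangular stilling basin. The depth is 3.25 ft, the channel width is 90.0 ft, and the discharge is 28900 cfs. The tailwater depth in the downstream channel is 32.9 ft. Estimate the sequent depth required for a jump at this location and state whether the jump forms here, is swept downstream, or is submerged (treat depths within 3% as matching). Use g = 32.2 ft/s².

y₂ = 42.8 ft; the jump is swept downstream

q = Q/b = 28900/90.0 = 321 ft²/s; V₁ = q/y₁ = 98.8 ft/s. Fr₁ = V₁/√(g·y₁) = 9.66.
By Bélanger, y₂/y₁ = ½[√(1 + 8Fr₁²) − 1] = ½[√747.3 − 1] = 13.2.
y₂ = 13.2 × 3.25 = 42.8 ft.
Tailwater y_tw = 32.9 ft: y_tw < y₂, so the jump is swept downstream.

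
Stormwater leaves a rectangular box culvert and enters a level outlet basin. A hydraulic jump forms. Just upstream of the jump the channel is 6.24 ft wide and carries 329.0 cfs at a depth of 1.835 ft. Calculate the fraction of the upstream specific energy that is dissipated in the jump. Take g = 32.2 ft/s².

q = Q/b = 329.0/6.24 = 52.72 ft²/s; V₁ = q/y₁ = 28.73 ft/s. Fr₁ = V₁/√(g·y₁) = 3.738.
Sequent-depth ratio: y₂/y₁ = ½[√(1 + 8Fr₁²) − 1] = ½[√112.78 − 1] = 4.810.
y₂ = 4.810 × 1.835 = 8.826 ft.
E₁ = y₁ + V₁²/2g = 14.65 ft. ΔE = (y₂ − y₁)³/(4y₁y₂) = 5.274 ft. ΔE/E₁ = 5.274/14.65 = 0.360.

ΔE/E₁ = 0.360 (36.0%)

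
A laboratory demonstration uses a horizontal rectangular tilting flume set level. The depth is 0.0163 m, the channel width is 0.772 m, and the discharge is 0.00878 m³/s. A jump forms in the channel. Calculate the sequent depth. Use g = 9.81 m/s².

y₂ = 0.0329 m

q = Q/b = 0.00878/0.772 = 0.0114 m²/s; V₁ = q/y₁ = 0.698 m/s. Fr₁ = V₁/√(g·y₁) = 1.74.
Conjugate-depth relation: y₂/y₁ = ½[√(1 + 8Fr₁²) − 1] = ½[√25.36 − 1] = 2.02.
y₂ = 2.02 × 0.0163 = 0.0329 m.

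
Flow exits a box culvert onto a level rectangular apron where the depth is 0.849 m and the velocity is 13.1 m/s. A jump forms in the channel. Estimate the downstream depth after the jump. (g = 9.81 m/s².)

y₂ = 5.04 m

Fr₁ = V₁/√(g·y₁) = 13.1/√(9.81×0.849) = 4.54.
Sequent-depth ratio: y₂/y₁ = ½[√(1 + 8Fr₁²) − 1] = ½[√165.8 − 1] = 5.94.
y₂ = 5.94 × 0.849 = 5.04 m.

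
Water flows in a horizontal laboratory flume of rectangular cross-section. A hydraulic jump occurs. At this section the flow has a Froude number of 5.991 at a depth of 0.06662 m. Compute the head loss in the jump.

ΔE = 0.7113 m

Fr₁ = 5.991 (given).
Bélanger equation: y₂/y₁ = ½[√(1 + 8Fr₁²) − 1] = ½[√288.14 − 1] = 7.987.
y₂ = 7.987 × 0.06662 = 0.5321 m.
Head loss: ΔE = (y₂ − y₁)³/(4y₁y₂) = (0.5321 − 0.06662)³/(4×0.06662×0.5321) = 0.1009/0.1418 = 0.7113 m.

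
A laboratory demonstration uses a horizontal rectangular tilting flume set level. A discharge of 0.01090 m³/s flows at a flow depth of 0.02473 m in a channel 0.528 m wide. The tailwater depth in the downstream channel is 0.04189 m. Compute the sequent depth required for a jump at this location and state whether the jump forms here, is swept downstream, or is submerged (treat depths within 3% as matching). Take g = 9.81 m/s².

y₂ = 0.04818 m; the jump is swept downstream

q = Q/b = 0.01090/0.528 = 0.02064 m²/s; V₁ = q/y₁ = 0.8348 m/s. Fr₁ = V₁/√(g·y₁) = 1.695.
Sequent-depth ratio: y₂/y₁ = ½[√(1 + 8Fr₁²) − 1] = ½[√23.979 − 1] = 1.948.
y₂ = 1.948 × 0.02473 = 0.04818 m.
Tailwater y_tw = 0.04189 m: y_tw < y₂, so the jump is swept downstream.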